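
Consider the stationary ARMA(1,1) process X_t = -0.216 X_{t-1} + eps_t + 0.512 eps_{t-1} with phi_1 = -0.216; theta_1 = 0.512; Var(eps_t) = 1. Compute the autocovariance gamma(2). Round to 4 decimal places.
\gamma(2) = -0.0596

Multiply the model equation by X_{t-k} and take expectations. With theta_0 = psi_0 = 1 and psi_j the MA(infinity) weights, this gives
  gamma(k) - sum_i phi_i gamma(k-i) = c_k,
  c_k = sigma^2 * sum_{j=k..q} theta_j psi_{j-k}   (c_k = 0 for k > q),
using gamma(-m) = gamma(m).
psi-weights needed (psi_j = theta_j + sum_i phi_i psi_{j-i}):
  psi_1 = theta_1 + phi_1 = 0.512 + (-0.216) = 0.296
Right-hand sides:
  c_0 = sigma^2 (1 + theta_1 psi_1) = 1 * (1 + (0.512)(0.296)) = 1 * 1.151552 = 1.151552
  c_1 = sigma^2 theta_1 = 1 * (0.512) = 0.512
  c_2 = 0
Equations for k = 0 and k = 1 (AR order 1):
  gamma(0) = phi_1 gamma(1) + c_0
  gamma(1) = phi_1 gamma(0) + c_1
Substituting the second into the first: gamma(0) (1 - phi_1^2) = c_0 + phi_1 c_1, so
  gamma(0) = (c_0 + phi_1 c_1) / (1 - phi_1^2) = (1.151552 + (-0.216)(0.512)) / (1 - (-0.216)^2) = 1.04096 / 0.953344 = 1.091904.
  gamma(1) = phi_1 gamma(0) + c_1 = (-0.216)(1.091904) + (0.512) = 0.276149.
For k = 2 (> q): gamma(2) = phi_1 gamma(1) = (-0.216)(0.276149) = -0.059648.
Therefore gamma(2) = -0.0596 (to 4 decimal places).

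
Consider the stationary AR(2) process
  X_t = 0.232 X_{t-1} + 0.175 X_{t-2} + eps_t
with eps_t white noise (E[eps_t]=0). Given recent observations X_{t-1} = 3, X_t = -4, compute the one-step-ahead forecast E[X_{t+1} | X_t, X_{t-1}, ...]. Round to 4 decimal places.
E[X_{t+1} \mid \mathcal F_t] = -0.4030

For an AR(p) model X_t = c + sum_i phi_i X_{t-i} + eps_t, the
one-step-ahead conditional mean is
  E[X_{t+1} | X_t, ...] = c + sum_i phi_i X_{t+1-i}.
Substitute known values:
  E[X_{t+1} | ...] = (0.232) * (-4) + (0.175) * (3)
                   = -0.4030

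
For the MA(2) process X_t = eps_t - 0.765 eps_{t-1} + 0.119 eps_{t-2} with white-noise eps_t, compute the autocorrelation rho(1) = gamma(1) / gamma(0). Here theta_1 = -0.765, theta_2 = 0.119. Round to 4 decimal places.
\rho(1) = -0.5352

For an MA(q) process with theta_0 = 1, the autocovariance is
  gamma(k) = sigma^2 * sum_{i=0..q-k} theta_i * theta_{i+k},
and rho(k) = gamma(k) / gamma(0). Sigma^2 cancels.
  numerator   = (1)*(-0.765) + (-0.765)*(0.119) = -0.856035.
  denominator = (1)^2 + (-0.765)^2 + (0.119)^2 = 1.599386.
  rho(1) = -0.856035 / 1.599386 = -0.5352.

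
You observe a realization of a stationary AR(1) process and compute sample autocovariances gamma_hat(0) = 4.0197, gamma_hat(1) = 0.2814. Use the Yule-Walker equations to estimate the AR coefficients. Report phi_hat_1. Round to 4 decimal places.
\hat\phi_{1} = 0.0700

The Yule-Walker equations for an AR(p) process read, in matrix form,
  Gamma_p phi = r_p,   with   (Gamma_p)_{ij} = gamma(|i - j|),
                       (r_p)_i = gamma(i),   i,j = 1..p.
Substitute the sample gammas (Toeplitz matrix and right-hand side of size 1):
  Gamma_p = [[4.0197]]
  r_p     = [0.2814]
With p = 1 this is the single equation gamma(0) phi_1 = gamma(1):
  phi_hat_1 = gamma(1) / gamma(0) = 0.2814 / 4.0197 = 0.0700.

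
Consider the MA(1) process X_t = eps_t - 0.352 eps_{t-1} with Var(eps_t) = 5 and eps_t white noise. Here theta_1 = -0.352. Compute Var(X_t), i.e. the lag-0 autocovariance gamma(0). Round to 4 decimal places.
\gamma(0) = 5.6195

For an MA(q) process X_t = eps_t + sum_i theta_i eps_{t-i} with
Var(eps_t) = sigma^2, the variance is
  gamma(0) = sigma^2 * (1 + sum_i theta_i^2).
  sum_i theta_i^2 = (-0.352)^2 = 0.123904.
  gamma(0) = 5 * (1 + 0.123904) = 5 * 1.123904 = 5.61952, which rounds to 5.6195.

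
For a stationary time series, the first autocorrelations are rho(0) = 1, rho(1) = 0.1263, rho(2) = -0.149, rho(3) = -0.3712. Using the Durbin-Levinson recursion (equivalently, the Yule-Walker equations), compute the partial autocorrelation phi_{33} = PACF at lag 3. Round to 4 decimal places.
\phi_{33} = -0.3430

The PACF at lag k is phi_{kk}, the last component of the solution
to the Yule-Walker system G_k phi = r_k where
  (G_k)_{ij} = rho(|i - j|), (r_k)_i = rho(i), i,j = 1..k.
Equivalently, Durbin-Levinson gives phi_{kk} iteratively:
  phi_{11} = rho(1)
  phi_{kk} = [rho(k) - sum_{j=1..k-1} phi_{k-1,j} rho(k-j)]
            / [1 - sum_{j=1..k-1} phi_{k-1,j} rho(j)],
  phi_{k,j} = phi_{k-1,j} - phi_{kk} phi_{k-1,k-j},  j = 1..k-1.
Step k = 1:
  phi_11 = rho(1) = 0.1263.
Step k = 2:
  phi_22 = [rho(2) - phi_11 rho(1)] / [1 - phi_11 rho(1)] = [-0.149 - (0.1263)(0.1263)] / [1 - (0.1263)(0.1263)]
         = -0.16495169 / 0.98404831 = -0.167626.
  Update: phi_21 = phi_11 - phi_22 phi_11 = 0.1263 - (-0.167626)(0.1263) = 0.147471.
Step k = 3:
  phi_33 = [rho(3) - phi_21 rho(2) - phi_22 rho(1)] / [1 - phi_21 rho(1) - phi_22 rho(2)]
    numerator   = -0.3712 - (0.147471)(-0.149) - (-0.167626)(0.1263) = -0.32805569
    denominator = 1 - (0.147471)(0.1263) - (-0.167626)(-0.149) = 0.95639818
  phi_33 = -0.32805569 / 0.95639818 = -0.343.
Therefore phi_{33} = -0.3430.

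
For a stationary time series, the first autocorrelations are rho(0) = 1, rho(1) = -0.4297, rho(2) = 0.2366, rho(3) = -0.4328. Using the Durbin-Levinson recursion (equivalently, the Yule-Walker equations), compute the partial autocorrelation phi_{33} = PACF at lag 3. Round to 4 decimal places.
\phi_{33} = -0.3820

The PACF at lag k is phi_{kk}, the last component of the solution
to the Yule-Walker system G_k phi = r_k where
  (G_k)_{ij} = rho(|i - j|), (r_k)_i = rho(i), i,j = 1..k.
Equivalently, Durbin-Levinson gives phi_{kk} iteratively:
  phi_{11} = rho(1)
  phi_{kk} = [rho(k) - sum_{j=1..k-1} phi_{k-1,j} rho(k-j)]
            / [1 - sum_{j=1..k-1} phi_{k-1,j} rho(j)],
  phi_{k,j} = phi_{k-1,j} - phi_{kk} phi_{k-1,k-j},  j = 1..k-1.
Step k = 1:
  phi_11 = rho(1) = -0.4297.
Step k = 2:
  phi_22 = [rho(2) - phi_11 rho(1)] / [1 - phi_11 rho(1)] = [0.2366 - (-0.4297)(-0.4297)] / [1 - (-0.4297)(-0.4297)]
         = 0.05195791 / 0.81535791 = 0.063724.
  Update: phi_21 = phi_11 - phi_22 phi_11 = -0.4297 - (0.063724)(-0.4297) = -0.402318.
Step k = 3:
  phi_33 = [rho(3) - phi_21 rho(2) - phi_22 rho(1)] / [1 - phi_21 rho(1) - phi_22 rho(2)]
    numerator   = -0.4328 - (-0.402318)(0.2366) - (0.063724)(-0.4297) = -0.31022939
    denominator = 1 - (-0.402318)(-0.4297) - (0.063724)(0.2366) = 0.81204694
  phi_33 = -0.31022939 / 0.81204694 = -0.382.
Therefore phi_{33} = -0.3820.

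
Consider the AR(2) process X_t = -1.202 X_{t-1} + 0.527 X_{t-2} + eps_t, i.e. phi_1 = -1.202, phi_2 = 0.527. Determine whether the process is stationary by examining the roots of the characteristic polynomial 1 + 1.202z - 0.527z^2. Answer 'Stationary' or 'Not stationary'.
\text{Not stationary}

The AR(p) characteristic polynomial is P(z) = 1 + 1.202z - 0.527z^2.
Stationarity requires all roots to lie outside the unit circle, i.e. |z| > 1 for every root.
Set 1 + (1.202) z + (-0.527) z^2 = 0, i.e. a z^2 + b z + c = 0 with a = -0.527, b = 1.202, c = 1.
Discriminant D = b^2 - 4ac = (1.202)^2 - 4*(-0.527)*1 = 1.444804 - (-2.108) = 3.552804.
D >= 0, so the roots are real: z = (-b +/- sqrt(D)) / (2a) = (-1.202 +/- 1.884888) / (-1.054).
  z_1 = (-1.202 + 1.884888) / (-1.054) = -0.6479,   |z_1| = 0.6479.
  z_2 = (-1.202 - 1.884888) / (-1.054) = 2.9287,   |z_2| = 2.9287.
Moduli of all roots: 0.6479, 2.9287.
All moduli strictly greater than 1? No.
Verdict: Not stationary.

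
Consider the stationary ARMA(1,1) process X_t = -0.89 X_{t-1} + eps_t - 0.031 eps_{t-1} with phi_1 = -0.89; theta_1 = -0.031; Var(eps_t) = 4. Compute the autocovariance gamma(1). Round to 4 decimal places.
\gamma(1) = -18.2090

Multiply the model equation by X_{t-k} and take expectations. With theta_0 = psi_0 = 1 and psi_j the MA(infinity) weights, this gives
  gamma(k) - sum_i phi_i gamma(k-i) = c_k,
  c_k = sigma^2 * sum_{j=k..q} theta_j psi_{j-k}   (c_k = 0 for k > q),
using gamma(-m) = gamma(m).
psi-weights needed (psi_j = theta_j + sum_i phi_i psi_{j-i}):
  psi_1 = theta_1 + phi_1 = -0.031 + (-0.89) = -0.921
Right-hand sides:
  c_0 = sigma^2 (1 + theta_1 psi_1) = 4 * (1 + (-0.031)(-0.921)) = 4 * 1.028551 = 4.114204
  c_1 = sigma^2 theta_1 = 4 * (-0.031) = -0.124
  c_2 = 0
Equations for k = 0 and k = 1 (AR order 1):
  gamma(0) = phi_1 gamma(1) + c_0
  gamma(1) = phi_1 gamma(0) + c_1
Substituting the second into the first: gamma(0) (1 - phi_1^2) = c_0 + phi_1 c_1, so
  gamma(0) = (c_0 + phi_1 c_1) / (1 - phi_1^2) = (4.114204 + (-0.89)(-0.124)) / (1 - (-0.89)^2) = 4.224564 / 0.2079 = 20.320173.
  gamma(1) = phi_1 gamma(0) + c_1 = (-0.89)(20.320173) + (-0.124) = -18.208954.
Therefore gamma(1) = -18.2090 (to 4 decimal places).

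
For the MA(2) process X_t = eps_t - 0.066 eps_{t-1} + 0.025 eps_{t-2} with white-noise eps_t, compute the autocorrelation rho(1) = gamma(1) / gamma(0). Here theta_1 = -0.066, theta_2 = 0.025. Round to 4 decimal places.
\rho(1) = -0.0673

For an MA(q) process with theta_0 = 1, the autocovariance is
  gamma(k) = sigma^2 * sum_{i=0..q-k} theta_i * theta_{i+k},
and rho(k) = gamma(k) / gamma(0). Sigma^2 cancels.
  numerator   = (1)*(-0.066) + (-0.066)*(0.025) = -0.06765.
  denominator = (1)^2 + (-0.066)^2 + (0.025)^2 = 1.004981.
  rho(1) = -0.06765 / 1.004981 = -0.0673.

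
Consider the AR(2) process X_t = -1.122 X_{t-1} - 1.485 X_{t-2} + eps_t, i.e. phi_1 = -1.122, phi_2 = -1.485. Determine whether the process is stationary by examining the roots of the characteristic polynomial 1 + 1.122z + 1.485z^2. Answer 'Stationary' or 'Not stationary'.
\text{Not stationary}

The AR(p) characteristic polynomial is P(z) = 1 + 1.122z + 1.485z^2.
Stationarity requires all roots to lie outside the unit circle, i.e. |z| > 1 for every root.
Set 1 + (1.122) z + (1.485) z^2 = 0, i.e. a z^2 + b z + c = 0 with a = 1.485, b = 1.122, c = 1.
Discriminant D = b^2 - 4ac = (1.122)^2 - 4*(1.485)*1 = 1.258884 - (5.94) = -4.681116.
D < 0, so the roots are the complex-conjugate pair z = (-b +/- i sqrt(-D)) / (2a) = -0.3778 +/- 0.7285i.
For a conjugate pair |z|^2 = z * conj(z) = (product of roots) = c/a = 1/(1.485) = 0.673401, so |z| = sqrt(0.673401) = 0.8206 for both roots.
Moduli of all roots: 0.8206, 0.8206.
All moduli strictly greater than 1? No.
Verdict: Not stationary.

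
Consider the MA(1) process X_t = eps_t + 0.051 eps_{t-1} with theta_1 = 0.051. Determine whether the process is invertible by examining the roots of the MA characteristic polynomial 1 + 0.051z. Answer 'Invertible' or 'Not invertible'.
\text{Invertible}

The MA(q) characteristic polynomial is P(z) = 1 + 0.051z.
Invertibility requires all roots to lie outside the unit circle, i.e. |z| > 1 for every root.
This is linear in z: 1 + (0.051) z = 0  =>  z = -1/(0.051) = -19.607843,  |z| = 19.607843.
Moduli of all roots: 19.6078.
All moduli strictly greater than 1? Yes.
Verdict: Invertible.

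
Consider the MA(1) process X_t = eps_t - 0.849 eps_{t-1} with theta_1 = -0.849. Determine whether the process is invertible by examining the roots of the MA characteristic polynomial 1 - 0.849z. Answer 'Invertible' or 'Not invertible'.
\text{Invertible}

The MA(q) characteristic polynomial is P(z) = 1 - 0.849z.
Invertibility requires all roots to lie outside the unit circle, i.e. |z| > 1 for every root.
This is linear in z: 1 + (-0.849) z = 0  =>  z = -1/(-0.849) = 1.177856,  |z| = 1.177856.
Moduli of all roots: 1.1779.
All moduli strictly greater than 1? Yes.
Verdict: Invertible.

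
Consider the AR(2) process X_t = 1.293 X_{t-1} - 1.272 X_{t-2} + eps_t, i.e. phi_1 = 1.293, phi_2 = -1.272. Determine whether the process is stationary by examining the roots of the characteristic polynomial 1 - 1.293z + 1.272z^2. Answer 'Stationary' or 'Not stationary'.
\text{Not stationary}

The AR(p) characteristic polynomial is P(z) = 1 - 1.293z + 1.272z^2.
Stationarity requires all roots to lie outside the unit circle, i.e. |z| > 1 for every root.
Set 1 + (-1.293) z + (1.272) z^2 = 0, i.e. a z^2 + b z + c = 0 with a = 1.272, b = -1.293, c = 1.
Discriminant D = b^2 - 4ac = (-1.293)^2 - 4*(1.272)*1 = 1.671849 - (5.088) = -3.416151.
D < 0, so the roots are the complex-conjugate pair z = (-b +/- i sqrt(-D)) / (2a) = 0.5083 +/- 0.7265i.
For a conjugate pair |z|^2 = z * conj(z) = (product of roots) = c/a = 1/(1.272) = 0.786164, so |z| = sqrt(0.786164) = 0.8867 for both roots.
Moduli of all roots: 0.8867, 0.8867.
All moduli strictly greater than 1? No.
Verdict: Not stationary.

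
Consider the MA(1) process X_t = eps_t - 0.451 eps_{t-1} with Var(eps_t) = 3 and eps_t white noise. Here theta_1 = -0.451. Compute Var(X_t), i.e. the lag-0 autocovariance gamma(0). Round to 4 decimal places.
\gamma(0) = 3.6102

For an MA(q) process X_t = eps_t + sum_i theta_i eps_{t-i} with
Var(eps_t) = sigma^2, the variance is
  gamma(0) = sigma^2 * (1 + sum_i theta_i^2).
  sum_i theta_i^2 = (-0.451)^2 = 0.203401.
  gamma(0) = 3 * (1 + 0.203401) = 3 * 1.203401 = 3.610203, which rounds to 3.6102.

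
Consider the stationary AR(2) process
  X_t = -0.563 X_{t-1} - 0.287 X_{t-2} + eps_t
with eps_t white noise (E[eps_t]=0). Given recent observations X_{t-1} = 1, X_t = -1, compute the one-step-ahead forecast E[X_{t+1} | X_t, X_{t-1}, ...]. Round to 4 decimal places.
E[X_{t+1} \mid \mathcal F_t] = 0.2760

For an AR(p) model X_t = c + sum_i phi_i X_{t-i} + eps_t, the
one-step-ahead conditional mean is
  E[X_{t+1} | X_t, ...] = c + sum_i phi_i X_{t+1-i}.
Substitute known values:
  E[X_{t+1} | ...] = (-0.563) * (-1) + (-0.287) * (1)
                   = 0.2760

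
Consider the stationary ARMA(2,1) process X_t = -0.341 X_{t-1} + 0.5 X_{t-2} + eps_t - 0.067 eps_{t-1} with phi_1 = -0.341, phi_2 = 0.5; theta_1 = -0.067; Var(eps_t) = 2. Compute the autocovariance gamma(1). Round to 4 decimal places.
\gamma(1) = -3.9942

Multiply the model equation by X_{t-k} and take expectations. With theta_0 = psi_0 = 1 and psi_j the MA(infinity) weights, this gives
  gamma(k) - sum_i phi_i gamma(k-i) = c_k,
  c_k = sigma^2 * sum_{j=k..q} theta_j psi_{j-k}   (c_k = 0 for k > q),
using gamma(-m) = gamma(m).
psi-weights needed (psi_j = theta_j + sum_i phi_i psi_{j-i}):
  psi_1 = theta_1 + phi_1 = -0.067 + (-0.341) = -0.408
Right-hand sides:
  c_0 = sigma^2 (1 + theta_1 psi_1) = 2 * (1 + (-0.067)(-0.408)) = 2 * 1.027336 = 2.054672
  c_1 = sigma^2 theta_1 = 2 * (-0.067) = -0.134
  c_2 = 0
Equations for k = 0, 1, 2 (AR order 2, c_2 = 0):
  (E0) gamma(0) = phi_1 gamma(1) + phi_2 gamma(2) + c_0
  (E1) gamma(1) = phi_1 gamma(0) + phi_2 gamma(1) + c_1
  (E2) gamma(2) = phi_1 gamma(1) + phi_2 gamma(0)
From (E1): gamma(1) = A gamma(0) + B with
  A = phi_1 / (1 - phi_2) = -0.341 / 0.5 = -0.682,   B = c_1 / (1 - phi_2) = -0.134 / 0.5 = -0.268.
Insert (E2) into (E0): gamma(0) (1 - phi_2^2) = phi_1 (1 + phi_2) gamma(1) + c_0.
  phi_1 (1 + phi_2) = (-0.341)(1.5) = -0.5115,   1 - phi_2^2 = 0.75.
Replace gamma(1) by A gamma(0) + B and collect gamma(0):
  gamma(0) [0.75 - (-0.5115)(-0.682)] = (-0.5115)(-0.268) + 2.054672
  gamma(0) * 0.401157 = 2.191754
  gamma(0) = 2.191754 / 0.401157 = 5.463582.
  gamma(1) = A gamma(0) + B = (-0.682)(5.463582) + (-0.268) = -3.994163.
Therefore gamma(1) = -3.9942 (to 4 decimal places).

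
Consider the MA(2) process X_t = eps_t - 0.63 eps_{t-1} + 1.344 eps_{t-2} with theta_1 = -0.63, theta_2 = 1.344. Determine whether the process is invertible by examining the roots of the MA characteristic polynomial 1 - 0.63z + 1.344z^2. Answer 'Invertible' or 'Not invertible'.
\text{Not invertible}

The MA(q) characteristic polynomial is P(z) = 1 - 0.63z + 1.344z^2.
Invertibility requires all roots to lie outside the unit circle, i.e. |z| > 1 for every root.
Set 1 + (-0.63) z + (1.344) z^2 = 0, i.e. a z^2 + b z + c = 0 with a = 1.344, b = -0.63, c = 1.
Discriminant D = b^2 - 4ac = (-0.63)^2 - 4*(1.344)*1 = 0.3969 - (5.376) = -4.9791.
D < 0, so the roots are the complex-conjugate pair z = (-b +/- i sqrt(-D)) / (2a) = 0.2344 +/- 0.8301i.
For a conjugate pair |z|^2 = z * conj(z) = (product of roots) = c/a = 1/(1.344) = 0.744048, so |z| = sqrt(0.744048) = 0.8626 for both roots.
Moduli of all roots: 0.8626, 0.8626.
All moduli strictly greater than 1? No.
Verdict: Not invertible.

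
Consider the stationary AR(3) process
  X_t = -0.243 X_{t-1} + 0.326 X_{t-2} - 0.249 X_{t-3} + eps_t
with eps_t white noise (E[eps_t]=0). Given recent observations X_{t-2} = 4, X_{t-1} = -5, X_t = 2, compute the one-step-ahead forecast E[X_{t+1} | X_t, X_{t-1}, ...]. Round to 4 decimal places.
E[X_{t+1} \mid \mathcal F_t] = -3.1120

For an AR(p) model X_t = c + sum_i phi_i X_{t-i} + eps_t, the
one-step-ahead conditional mean is
  E[X_{t+1} | X_t, ...] = c + sum_i phi_i X_{t+1-i}.
Substitute known values:
  E[X_{t+1} | ...] = (-0.243) * (2) + (0.326) * (-5) + (-0.249) * (4)
                   = -3.1120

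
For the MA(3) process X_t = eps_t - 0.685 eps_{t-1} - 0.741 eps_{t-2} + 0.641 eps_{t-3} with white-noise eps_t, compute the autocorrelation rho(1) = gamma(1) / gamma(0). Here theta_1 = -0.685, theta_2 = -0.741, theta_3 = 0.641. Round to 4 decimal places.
\rho(1) = -0.2686

For an MA(q) process with theta_0 = 1, the autocovariance is
  gamma(k) = sigma^2 * sum_{i=0..q-k} theta_i * theta_{i+k},
and rho(k) = gamma(k) / gamma(0). Sigma^2 cancels.
  numerator   = (1)*(-0.685) + (-0.685)*(-0.741) + (-0.741)*(0.641) = -0.652396.
  denominator = (1)^2 + (-0.685)^2 + (-0.741)^2 + (0.641)^2 = 2.429187.
  rho(1) = -0.652396 / 2.429187 = -0.2686.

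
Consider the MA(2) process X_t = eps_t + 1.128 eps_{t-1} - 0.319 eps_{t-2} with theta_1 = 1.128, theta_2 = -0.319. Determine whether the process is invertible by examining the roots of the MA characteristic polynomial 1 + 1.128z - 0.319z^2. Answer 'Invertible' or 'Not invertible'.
\text{Not invertible}

The MA(q) characteristic polynomial is P(z) = 1 + 1.128z - 0.319z^2.
Invertibility requires all roots to lie outside the unit circle, i.e. |z| > 1 for every root.
Set 1 + (1.128) z + (-0.319) z^2 = 0, i.e. a z^2 + b z + c = 0 with a = -0.319, b = 1.128, c = 1.
Discriminant D = b^2 - 4ac = (1.128)^2 - 4*(-0.319)*1 = 1.272384 - (-1.276) = 2.548384.
D >= 0, so the roots are real: z = (-b +/- sqrt(D)) / (2a) = (-1.128 +/- 1.596366) / (-0.638).
  z_1 = (-1.128 + 1.596366) / (-0.638) = -0.7341,   |z_1| = 0.7341.
  z_2 = (-1.128 - 1.596366) / (-0.638) = 4.2702,   |z_2| = 4.2702.
Moduli of all roots: 0.7341, 4.2702.
All moduli strictly greater than 1? No.
Verdict: Not invertible.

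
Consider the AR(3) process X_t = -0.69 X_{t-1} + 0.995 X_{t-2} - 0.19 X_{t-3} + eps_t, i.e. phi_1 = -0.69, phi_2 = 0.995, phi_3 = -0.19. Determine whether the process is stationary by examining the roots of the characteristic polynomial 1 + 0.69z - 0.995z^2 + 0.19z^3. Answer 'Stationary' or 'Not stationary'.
\text{Not stationary}

The AR(p) characteristic polynomial is P(z) = 1 + 0.69z - 0.995z^2 + 0.19z^3.
Stationarity requires all roots to lie outside the unit circle, i.e. |z| > 1 for every root.
Degree 3: look for a simple real root z0 first, then factor out (1 - z/z0) and solve the remaining quadratic.
Testing z0 = 4: P(4) = 1 + (0.69)(4) + (-0.995)(4)^2 + (0.19)(4)^3
  = 1 + (2.76) + (-15.92) + (12.16) = 0.  So z_0 = 4 is a root, |z_0| = 4.
Divide out the factor (1 - 0.25 z) = (1 - z/z0) (since 1/z0 = 0.25):
  P(z) = (1 - 0.25 z)(1 + (0.94) z + (-0.76) z^2)
  [check: z-coef 0.94 - (0.25) = 0.69; z^2-coef -0.76 - (0.25)(0.94) = -0.995; z^3-coef -(0.25)(-0.76) = 0.19.]
Remaining roots from the quadratic factor 1 + (0.94) z + (-0.76) z^2:
  Set 1 + (0.94) z + (-0.76) z^2 = 0, i.e. a z^2 + b z + c = 0 with a = -0.76, b = 0.94, c = 1.
  Discriminant D = b^2 - 4ac = (0.94)^2 - 4*(-0.76)*1 = 0.8836 - (-3.04) = 3.9236.
  D >= 0, so the roots are real: z = (-b +/- sqrt(D)) / (2a) = (-0.94 +/- 1.980808) / (-1.52).
    z_1 = (-0.94 + 1.980808) / (-1.52) = -0.6847,   |z_1| = 0.6847.
    z_2 = (-0.94 - 1.980808) / (-1.52) = 1.9216,   |z_2| = 1.9216.
Moduli of all roots: 4.0000, 0.6847, 1.9216.
All moduli strictly greater than 1? No.
Verdict: Not stationary.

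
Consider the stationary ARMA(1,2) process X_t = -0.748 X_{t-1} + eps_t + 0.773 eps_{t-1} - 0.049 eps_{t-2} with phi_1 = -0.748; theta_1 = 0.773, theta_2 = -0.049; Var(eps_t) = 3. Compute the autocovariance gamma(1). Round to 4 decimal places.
\gamma(1) = 0.0466

Multiply the model equation by X_{t-k} and take expectations. With theta_0 = psi_0 = 1 and psi_j the MA(infinity) weights, this gives
  gamma(k) - sum_i phi_i gamma(k-i) = c_k,
  c_k = sigma^2 * sum_{j=k..q} theta_j psi_{j-k}   (c_k = 0 for k > q),
using gamma(-m) = gamma(m).
psi-weights needed (psi_j = theta_j + sum_i phi_i psi_{j-i}):
  psi_1 = theta_1 + phi_1 = 0.773 + (-0.748) = 0.025
  psi_2 = theta_2 + phi_1 psi_1 = -0.049 + (-0.748)(0.025) = -0.0677
Right-hand sides:
  c_0 = sigma^2 (1 + theta_1 psi_1 + theta_2 psi_2) = 3 * (1 + (0.773)(0.025) + (-0.049)(-0.0677)) = 3 * 1.022642 = 3.067927
  c_1 = sigma^2 (theta_1 + theta_2 psi_1) = 3 * (0.773 + (-0.049)(0.025)) = 2.315325
  c_2 = sigma^2 theta_2 = 3 * (-0.049) = -0.147
Equations for k = 0 and k = 1 (AR order 1):
  gamma(0) = phi_1 gamma(1) + c_0
  gamma(1) = phi_1 gamma(0) + c_1
Substituting the second into the first: gamma(0) (1 - phi_1^2) = c_0 + phi_1 c_1, so
  gamma(0) = (c_0 + phi_1 c_1) / (1 - phi_1^2) = (3.067927 + (-0.748)(2.315325)) / (1 - (-0.748)^2) = 1.336064 / 0.440496 = 3.03309.
  gamma(1) = phi_1 gamma(0) + c_1 = (-0.748)(3.03309) + (2.315325) = 0.046574.
Therefore gamma(1) = 0.0466 (to 4 decimal places).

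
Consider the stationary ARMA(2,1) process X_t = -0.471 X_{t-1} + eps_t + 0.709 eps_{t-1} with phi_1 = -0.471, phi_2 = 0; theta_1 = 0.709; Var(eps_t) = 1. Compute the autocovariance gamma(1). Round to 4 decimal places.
\gamma(1) = 0.2037

Multiply the model equation by X_{t-k} and take expectations. With theta_0 = psi_0 = 1 and psi_j the MA(infinity) weights, this gives
  gamma(k) - sum_i phi_i gamma(k-i) = c_k,
  c_k = sigma^2 * sum_{j=k..q} theta_j psi_{j-k}   (c_k = 0 for k > q),
using gamma(-m) = gamma(m).
psi-weights needed (psi_j = theta_j + sum_i phi_i psi_{j-i}):
  psi_1 = theta_1 + phi_1 = 0.709 + (-0.471) = 0.238
Right-hand sides:
  c_0 = sigma^2 (1 + theta_1 psi_1) = 1 * (1 + (0.709)(0.238)) = 1 * 1.168742 = 1.168742
  c_1 = sigma^2 theta_1 = 1 * (0.709) = 0.709
  c_2 = 0
Equations for k = 0, 1, 2 (AR order 2, c_2 = 0):
  (E0) gamma(0) = phi_1 gamma(1) + phi_2 gamma(2) + c_0
  (E1) gamma(1) = phi_1 gamma(0) + phi_2 gamma(1) + c_1
  (E2) gamma(2) = phi_1 gamma(1) + phi_2 gamma(0)
From (E1): gamma(1) = A gamma(0) + B with
  A = phi_1 / (1 - phi_2) = -0.471 / 1 = -0.471,   B = c_1 / (1 - phi_2) = 0.709 / 1 = 0.709.
Insert (E2) into (E0): gamma(0) (1 - phi_2^2) = phi_1 (1 + phi_2) gamma(1) + c_0.
  phi_1 (1 + phi_2) = (-0.471)(1) = -0.471,   1 - phi_2^2 = 1.
Replace gamma(1) by A gamma(0) + B and collect gamma(0):
  gamma(0) [1 - (-0.471)(-0.471)] = (-0.471)(0.709) + 1.168742
  gamma(0) * 0.778159 = 0.834803
  gamma(0) = 0.834803 / 0.778159 = 1.072792.
  gamma(1) = A gamma(0) + B = (-0.471)(1.072792) + (0.709) = 0.203715.
Therefore gamma(1) = 0.2037 (to 4 decimal places).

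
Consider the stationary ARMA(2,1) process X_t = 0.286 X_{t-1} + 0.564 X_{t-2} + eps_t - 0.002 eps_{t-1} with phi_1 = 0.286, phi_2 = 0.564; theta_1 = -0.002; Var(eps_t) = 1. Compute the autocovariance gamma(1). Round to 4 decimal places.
\gamma(1) = 1.6795

Multiply the model equation by X_{t-k} and take expectations. With theta_0 = psi_0 = 1 and psi_j the MA(infinity) weights, this gives
  gamma(k) - sum_i phi_i gamma(k-i) = c_k,
  c_k = sigma^2 * sum_{j=k..q} theta_j psi_{j-k}   (c_k = 0 for k > q),
using gamma(-m) = gamma(m).
psi-weights needed (psi_j = theta_j + sum_i phi_i psi_{j-i}):
  psi_1 = theta_1 + phi_1 = -0.002 + (0.286) = 0.284
Right-hand sides:
  c_0 = sigma^2 (1 + theta_1 psi_1) = 1 * (1 + (-0.002)(0.284)) = 1 * 0.999432 = 0.999432
  c_1 = sigma^2 theta_1 = 1 * (-0.002) = -0.002
  c_2 = 0
Equations for k = 0, 1, 2 (AR order 2, c_2 = 0):
  (E0) gamma(0) = phi_1 gamma(1) + phi_2 gamma(2) + c_0
  (E1) gamma(1) = phi_1 gamma(0) + phi_2 gamma(1) + c_1
  (E2) gamma(2) = phi_1 gamma(1) + phi_2 gamma(0)
From (E1): gamma(1) = A gamma(0) + B with
  A = phi_1 / (1 - phi_2) = 0.286 / 0.436 = 0.655963,   B = c_1 / (1 - phi_2) = -0.002 / 0.436 = -0.004587.
Insert (E2) into (E0): gamma(0) (1 - phi_2^2) = phi_1 (1 + phi_2) gamma(1) + c_0.
  phi_1 (1 + phi_2) = (0.286)(1.564) = 0.447304,   1 - phi_2^2 = 0.681904.
Replace gamma(1) by A gamma(0) + B and collect gamma(0):
  gamma(0) [0.681904 - (0.447304)(0.655963)] = (0.447304)(-0.004587) + 0.999432
  gamma(0) * 0.388489 = 0.99738
  gamma(0) = 0.99738 / 0.388489 = 2.567332.
  gamma(1) = A gamma(0) + B = (0.655963)(2.567332) + (-0.004587) = 1.679488.
Therefore gamma(1) = 1.6795 (to 4 decimal places).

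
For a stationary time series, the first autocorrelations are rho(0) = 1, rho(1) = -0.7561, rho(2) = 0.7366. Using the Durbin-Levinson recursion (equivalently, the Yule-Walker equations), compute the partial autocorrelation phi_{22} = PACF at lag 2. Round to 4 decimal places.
\phi_{22} = 0.3850

The PACF at lag k is phi_{kk}, the last component of the solution
to the Yule-Walker system G_k phi = r_k where
  (G_k)_{ij} = rho(|i - j|), (r_k)_i = rho(i), i,j = 1..k.
Equivalently, Durbin-Levinson gives phi_{kk} iteratively:
  phi_{11} = rho(1)
  phi_{kk} = [rho(k) - sum_{j=1..k-1} phi_{k-1,j} rho(k-j)]
            / [1 - sum_{j=1..k-1} phi_{k-1,j} rho(j)],
  phi_{k,j} = phi_{k-1,j} - phi_{kk} phi_{k-1,k-j},  j = 1..k-1.
Step k = 1:
  phi_11 = rho(1) = -0.7561.
Step k = 2:
  phi_22 = [rho(2) - phi_11 rho(1)] / [1 - phi_11 rho(1)] = [0.7366 - (-0.7561)(-0.7561)] / [1 - (-0.7561)(-0.7561)]
         = 0.16491279 / 0.42831279 = 0.385.
Therefore phi_{22} = 0.3850.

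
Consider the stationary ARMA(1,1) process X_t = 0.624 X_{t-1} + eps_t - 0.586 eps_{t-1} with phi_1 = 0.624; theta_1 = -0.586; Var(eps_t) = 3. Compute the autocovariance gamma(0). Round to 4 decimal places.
\gamma(0) = 3.0071

Multiply the model equation by X_{t-k} and take expectations. With theta_0 = psi_0 = 1 and psi_j the MA(infinity) weights, this gives
  gamma(k) - sum_i phi_i gamma(k-i) = c_k,
  c_k = sigma^2 * sum_{j=k..q} theta_j psi_{j-k}   (c_k = 0 for k > q),
using gamma(-m) = gamma(m).
psi-weights needed (psi_j = theta_j + sum_i phi_i psi_{j-i}):
  psi_1 = theta_1 + phi_1 = -0.586 + (0.624) = 0.038
Right-hand sides:
  c_0 = sigma^2 (1 + theta_1 psi_1) = 3 * (1 + (-0.586)(0.038)) = 3 * 0.977732 = 2.933196
  c_1 = sigma^2 theta_1 = 3 * (-0.586) = -1.758
  c_2 = 0
Equations for k = 0 and k = 1 (AR order 1):
  gamma(0) = phi_1 gamma(1) + c_0
  gamma(1) = phi_1 gamma(0) + c_1
Substituting the second into the first: gamma(0) (1 - phi_1^2) = c_0 + phi_1 c_1, so
  gamma(0) = (c_0 + phi_1 c_1) / (1 - phi_1^2) = (2.933196 + (0.624)(-1.758)) / (1 - (0.624)^2) = 1.836204 / 0.610624 = 3.007094.
Therefore gamma(0) = 3.0071 (to 4 decimal places).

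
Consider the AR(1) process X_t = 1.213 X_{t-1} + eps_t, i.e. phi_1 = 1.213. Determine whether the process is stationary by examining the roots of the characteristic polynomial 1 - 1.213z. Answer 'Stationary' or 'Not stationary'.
\text{Not stationary}

The AR(p) characteristic polynomial is P(z) = 1 - 1.213z.
Stationarity requires all roots to lie outside the unit circle, i.e. |z| > 1 for every root.
This is linear in z: 1 + (-1.213) z = 0  =>  z = -1/(-1.213) = 0.824402,  |z| = 0.824402.
Moduli of all roots: 0.8244.
All moduli strictly greater than 1? No.
Verdict: Not stationary.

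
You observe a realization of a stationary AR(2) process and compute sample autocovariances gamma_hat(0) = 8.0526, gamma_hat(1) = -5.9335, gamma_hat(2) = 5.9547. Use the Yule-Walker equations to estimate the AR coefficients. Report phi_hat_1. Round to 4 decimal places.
\hat\phi_{1} = -0.4200

The Yule-Walker equations for an AR(p) process read, in matrix form,
  Gamma_p phi = r_p,   with   (Gamma_p)_{ij} = gamma(|i - j|),
                       (r_p)_i = gamma(i),   i,j = 1..p.
Substitute the sample gammas (Toeplitz matrix and right-hand side of size 2):
  Gamma_p = [[8.0526, -5.9335], [-5.9335, 8.0526]]
  r_p     = [-5.9335, 5.9547]
Written out:
  8.0526 phi_1 - 5.9335 phi_2 = -5.9335
  -5.9335 phi_1 + 8.0526 phi_2 = 5.9547
Solve by Cramer's rule:
  det = gamma(0)^2 - gamma(1)^2 = (8.0526)^2 - (-5.9335)^2 = 64.84436676 - 35.20642225 = 29.63794451
  phi_hat_1 = [gamma(1) gamma(0) - gamma(1) gamma(2)] / det = [(-5.9335)(8.0526) - (-5.9335)(5.9547)] / 29.63794451 = -12.44788965 / 29.63794451 = -0.42
  phi_hat_2 = [gamma(0) gamma(2) - gamma(1)^2] / det = [(8.0526)(5.9547) - (-5.9335)^2] / 29.63794451 = 12.74439497 / 29.63794451 = 0.43
So phi_hat = [-0.4200, 0.4300].
Therefore phi_hat_1 = -0.4200.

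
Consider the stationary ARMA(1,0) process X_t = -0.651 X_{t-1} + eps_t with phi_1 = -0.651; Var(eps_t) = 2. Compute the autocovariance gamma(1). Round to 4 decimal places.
\gamma(1) = -2.2596

Multiply the model equation by X_{t-k} and take expectations. With theta_0 = psi_0 = 1 and psi_j the MA(infinity) weights, this gives
  gamma(k) - sum_i phi_i gamma(k-i) = c_k,
  c_k = sigma^2 * sum_{j=k..q} theta_j psi_{j-k}   (c_k = 0 for k > q),
using gamma(-m) = gamma(m).
Pure AR (q = 0): c_0 = sigma^2 = 2, c_k = 0 for k >= 1.
Equations for k = 0 and k = 1 (AR order 1):
  gamma(0) = phi_1 gamma(1) + c_0
  gamma(1) = phi_1 gamma(0) + c_1
Substituting the second into the first: gamma(0) (1 - phi_1^2) = c_0 + phi_1 c_1, so
  gamma(0) = c_0 / (1 - phi_1^2) = 2 / (1 - (-0.651)^2) = 2 / 0.576199 = 3.471023.
  gamma(1) = phi_1 gamma(0) = (-0.651)(3.471023) = -2.259636.
Therefore gamma(1) = -2.2596 (to 4 decimal places).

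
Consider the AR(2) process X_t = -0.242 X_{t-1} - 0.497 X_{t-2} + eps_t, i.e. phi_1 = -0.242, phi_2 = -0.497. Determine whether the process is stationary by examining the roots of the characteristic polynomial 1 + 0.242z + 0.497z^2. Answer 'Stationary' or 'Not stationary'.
\text{Stationary}

The AR(p) characteristic polynomial is P(z) = 1 + 0.242z + 0.497z^2.
Stationarity requires all roots to lie outside the unit circle, i.e. |z| > 1 for every root.
Set 1 + (0.242) z + (0.497) z^2 = 0, i.e. a z^2 + b z + c = 0 with a = 0.497, b = 0.242, c = 1.
Discriminant D = b^2 - 4ac = (0.242)^2 - 4*(0.497)*1 = 0.058564 - (1.988) = -1.929436.
D < 0, so the roots are the complex-conjugate pair z = (-b +/- i sqrt(-D)) / (2a) = -0.2435 +/- 1.3974i.
For a conjugate pair |z|^2 = z * conj(z) = (product of roots) = c/a = 1/(0.497) = 2.012072, so |z| = sqrt(2.012072) = 1.4185 for both roots.
Moduli of all roots: 1.4185, 1.4185.
All moduli strictly greater than 1? Yes.
Verdict: Stationary.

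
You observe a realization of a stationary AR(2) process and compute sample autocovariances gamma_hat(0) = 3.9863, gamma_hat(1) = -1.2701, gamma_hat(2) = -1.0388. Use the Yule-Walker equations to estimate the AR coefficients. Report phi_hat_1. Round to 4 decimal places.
\hat\phi_{1} = -0.4470

The Yule-Walker equations for an AR(p) process read, in matrix form,
  Gamma_p phi = r_p,   with   (Gamma_p)_{ij} = gamma(|i - j|),
                       (r_p)_i = gamma(i),   i,j = 1..p.
Substitute the sample gammas (Toeplitz matrix and right-hand side of size 2):
  Gamma_p = [[3.9863, -1.2701], [-1.2701, 3.9863]]
  r_p     = [-1.2701, -1.0388]
Written out:
  3.9863 phi_1 - 1.2701 phi_2 = -1.2701
  -1.2701 phi_1 + 3.9863 phi_2 = -1.0388
Solve by Cramer's rule:
  det = gamma(0)^2 - gamma(1)^2 = (3.9863)^2 - (-1.2701)^2 = 15.89058769 - 1.61315401 = 14.27743368
  phi_hat_1 = [gamma(1) gamma(0) - gamma(1) gamma(2)] / det = [(-1.2701)(3.9863) - (-1.2701)(-1.0388)] / 14.27743368 = -6.38237951 / 14.27743368 = -0.447
  phi_hat_2 = [gamma(0) gamma(2) - gamma(1)^2] / det = [(3.9863)(-1.0388) - (-1.2701)^2] / 14.27743368 = -5.75412245 / 14.27743368 = -0.403
So phi_hat = [-0.4470, -0.4030].
Therefore phi_hat_1 = -0.4470.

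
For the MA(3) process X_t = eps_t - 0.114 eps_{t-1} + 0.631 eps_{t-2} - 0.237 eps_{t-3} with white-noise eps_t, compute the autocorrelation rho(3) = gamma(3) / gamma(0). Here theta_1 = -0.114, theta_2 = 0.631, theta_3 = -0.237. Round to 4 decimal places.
\rho(3) = -0.1615

For an MA(q) process with theta_0 = 1, the autocovariance is
  gamma(k) = sigma^2 * sum_{i=0..q-k} theta_i * theta_{i+k},
and rho(k) = gamma(k) / gamma(0). Sigma^2 cancels.
  numerator   = (1)*(-0.237) = -0.237.
  denominator = (1)^2 + (-0.114)^2 + (0.631)^2 + (-0.237)^2 = 1.467326.
  rho(3) = -0.237 / 1.467326 = -0.1615.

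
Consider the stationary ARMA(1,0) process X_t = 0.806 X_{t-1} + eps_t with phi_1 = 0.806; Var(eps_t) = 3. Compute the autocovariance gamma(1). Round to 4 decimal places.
\gamma(1) = 6.9014

Multiply the model equation by X_{t-k} and take expectations. With theta_0 = psi_0 = 1 and psi_j the MA(infinity) weights, this gives
  gamma(k) - sum_i phi_i gamma(k-i) = c_k,
  c_k = sigma^2 * sum_{j=k..q} theta_j psi_{j-k}   (c_k = 0 for k > q),
using gamma(-m) = gamma(m).
Pure AR (q = 0): c_0 = sigma^2 = 3, c_k = 0 for k >= 1.
Equations for k = 0 and k = 1 (AR order 1):
  gamma(0) = phi_1 gamma(1) + c_0
  gamma(1) = phi_1 gamma(0) + c_1
Substituting the second into the first: gamma(0) (1 - phi_1^2) = c_0 + phi_1 c_1, so
  gamma(0) = c_0 / (1 - phi_1^2) = 3 / (1 - (0.806)^2) = 3 / 0.350364 = 8.562524.
  gamma(1) = phi_1 gamma(0) = (0.806)(8.562524) = 6.901394.
Therefore gamma(1) = 6.9014 (to 4 decimal places).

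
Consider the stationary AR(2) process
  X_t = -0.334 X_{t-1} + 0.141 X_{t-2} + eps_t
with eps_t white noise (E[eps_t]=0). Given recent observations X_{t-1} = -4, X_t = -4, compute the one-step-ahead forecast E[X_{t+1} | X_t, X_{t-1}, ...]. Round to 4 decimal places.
E[X_{t+1} \mid \mathcal F_t] = 0.7720

For an AR(p) model X_t = c + sum_i phi_i X_{t-i} + eps_t, the
one-step-ahead conditional mean is
  E[X_{t+1} | X_t, ...] = c + sum_i phi_i X_{t+1-i}.
Substitute known values:
  E[X_{t+1} | ...] = (-0.334) * (-4) + (0.141) * (-4)
                   = 0.7720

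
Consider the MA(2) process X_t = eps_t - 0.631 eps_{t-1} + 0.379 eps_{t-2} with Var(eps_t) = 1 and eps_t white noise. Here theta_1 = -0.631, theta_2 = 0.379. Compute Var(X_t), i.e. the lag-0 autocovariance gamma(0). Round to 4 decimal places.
\gamma(0) = 1.5418

For an MA(q) process X_t = eps_t + sum_i theta_i eps_{t-i} with
Var(eps_t) = sigma^2, the variance is
  gamma(0) = sigma^2 * (1 + sum_i theta_i^2).
  sum_i theta_i^2 = (-0.631)^2 + (0.379)^2 = 0.398161 + 0.143641 = 0.541802.
  gamma(0) = 1 * (1 + 0.541802) = 1 * 1.541802 = 1.541802, which rounds to 1.5418.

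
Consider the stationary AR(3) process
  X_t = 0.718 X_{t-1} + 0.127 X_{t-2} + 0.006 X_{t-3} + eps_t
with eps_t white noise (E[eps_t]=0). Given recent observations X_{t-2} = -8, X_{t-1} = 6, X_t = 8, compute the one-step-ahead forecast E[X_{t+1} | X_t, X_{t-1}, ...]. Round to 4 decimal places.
E[X_{t+1} \mid \mathcal F_t] = 6.4580

For an AR(p) model X_t = c + sum_i phi_i X_{t-i} + eps_t, the
one-step-ahead conditional mean is
  E[X_{t+1} | X_t, ...] = c + sum_i phi_i X_{t+1-i}.
Substitute known values:
  E[X_{t+1} | ...] = (0.718) * (8) + (0.127) * (6) + (0.006) * (-8)
                   = 6.4580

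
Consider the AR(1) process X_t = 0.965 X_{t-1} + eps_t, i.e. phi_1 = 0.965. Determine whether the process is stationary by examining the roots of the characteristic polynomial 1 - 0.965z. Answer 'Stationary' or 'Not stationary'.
\text{Stationary}

The AR(p) characteristic polynomial is P(z) = 1 - 0.965z.
Stationarity requires all roots to lie outside the unit circle, i.e. |z| > 1 for every root.
This is linear in z: 1 + (-0.965) z = 0  =>  z = -1/(-0.965) = 1.036269,  |z| = 1.036269.
Moduli of all roots: 1.0363.
All moduli strictly greater than 1? Yes.
Verdict: Stationary.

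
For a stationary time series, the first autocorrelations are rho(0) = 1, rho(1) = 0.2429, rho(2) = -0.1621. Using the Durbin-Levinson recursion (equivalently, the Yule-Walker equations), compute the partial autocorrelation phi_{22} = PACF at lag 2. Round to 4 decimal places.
\phi_{22} = -0.2350

The PACF at lag k is phi_{kk}, the last component of the solution
to the Yule-Walker system G_k phi = r_k where
  (G_k)_{ij} = rho(|i - j|), (r_k)_i = rho(i), i,j = 1..k.
Equivalently, Durbin-Levinson gives phi_{kk} iteratively:
  phi_{11} = rho(1)
  phi_{kk} = [rho(k) - sum_{j=1..k-1} phi_{k-1,j} rho(k-j)]
            / [1 - sum_{j=1..k-1} phi_{k-1,j} rho(j)],
  phi_{k,j} = phi_{k-1,j} - phi_{kk} phi_{k-1,k-j},  j = 1..k-1.
Step k = 1:
  phi_11 = rho(1) = 0.2429.
Step k = 2:
  phi_22 = [rho(2) - phi_11 rho(1)] / [1 - phi_11 rho(1)] = [-0.1621 - (0.2429)(0.2429)] / [1 - (0.2429)(0.2429)]
         = -0.22110041 / 0.94099959 = -0.235.
Therefore phi_{22} = -0.2350.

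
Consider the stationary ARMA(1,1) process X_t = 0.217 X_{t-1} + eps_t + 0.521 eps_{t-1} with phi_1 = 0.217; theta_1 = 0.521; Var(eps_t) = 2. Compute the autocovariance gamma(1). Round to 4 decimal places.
\gamma(1) = 1.7241

Multiply the model equation by X_{t-k} and take expectations. With theta_0 = psi_0 = 1 and psi_j the MA(infinity) weights, this gives
  gamma(k) - sum_i phi_i gamma(k-i) = c_k,
  c_k = sigma^2 * sum_{j=k..q} theta_j psi_{j-k}   (c_k = 0 for k > q),
using gamma(-m) = gamma(m).
psi-weights needed (psi_j = theta_j + sum_i phi_i psi_{j-i}):
  psi_1 = theta_1 + phi_1 = 0.521 + (0.217) = 0.738
Right-hand sides:
  c_0 = sigma^2 (1 + theta_1 psi_1) = 2 * (1 + (0.521)(0.738)) = 2 * 1.384498 = 2.768996
  c_1 = sigma^2 theta_1 = 2 * (0.521) = 1.042
  c_2 = 0
Equations for k = 0 and k = 1 (AR order 1):
  gamma(0) = phi_1 gamma(1) + c_0
  gamma(1) = phi_1 gamma(0) + c_1
Substituting the second into the first: gamma(0) (1 - phi_1^2) = c_0 + phi_1 c_1, so
  gamma(0) = (c_0 + phi_1 c_1) / (1 - phi_1^2) = (2.768996 + (0.217)(1.042)) / (1 - (0.217)^2) = 2.99511 / 0.952911 = 3.143116.
  gamma(1) = phi_1 gamma(0) + c_1 = (0.217)(3.143116) + (1.042) = 1.724056.
Therefore gamma(1) = 1.7241 (to 4 decimal places).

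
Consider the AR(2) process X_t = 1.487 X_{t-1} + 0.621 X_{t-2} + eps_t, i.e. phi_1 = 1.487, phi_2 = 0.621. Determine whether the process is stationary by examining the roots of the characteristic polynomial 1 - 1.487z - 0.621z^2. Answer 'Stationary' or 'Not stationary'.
\text{Not stationary}

The AR(p) characteristic polynomial is P(z) = 1 - 1.487z - 0.621z^2.
Stationarity requires all roots to lie outside the unit circle, i.e. |z| > 1 for every root.
Set 1 + (-1.487) z + (-0.621) z^2 = 0, i.e. a z^2 + b z + c = 0 with a = -0.621, b = -1.487, c = 1.
Discriminant D = b^2 - 4ac = (-1.487)^2 - 4*(-0.621)*1 = 2.211169 - (-2.484) = 4.695169.
D >= 0, so the roots are real: z = (-b +/- sqrt(D)) / (2a) = (1.487 +/- 2.166834) / (-1.242).
  z_1 = (1.487 + 2.166834) / (-1.242) = -2.9419,   |z_1| = 2.9419.
  z_2 = (1.487 - 2.166834) / (-1.242) = 0.5474,   |z_2| = 0.5474.
Moduli of all roots: 2.9419, 0.5474.
All moduli strictly greater than 1? No.
Verdict: Not stationary.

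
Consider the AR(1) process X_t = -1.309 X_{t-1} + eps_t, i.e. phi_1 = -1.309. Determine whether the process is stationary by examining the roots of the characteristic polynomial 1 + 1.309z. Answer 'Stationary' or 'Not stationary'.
\text{Not stationary}

The AR(p) characteristic polynomial is P(z) = 1 + 1.309z.
Stationarity requires all roots to lie outside the unit circle, i.e. |z| > 1 for every root.
This is linear in z: 1 + (1.309) z = 0  =>  z = -1/(1.309) = -0.763942,  |z| = 0.763942.
Moduli of all roots: 0.7639.
All moduli strictly greater than 1? No.
Verdict: Not stationary.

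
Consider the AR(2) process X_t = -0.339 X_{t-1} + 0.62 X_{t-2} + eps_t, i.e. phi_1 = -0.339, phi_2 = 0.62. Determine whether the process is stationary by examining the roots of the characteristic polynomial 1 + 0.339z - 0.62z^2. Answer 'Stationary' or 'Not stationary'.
\text{Stationary}

The AR(p) characteristic polynomial is P(z) = 1 + 0.339z - 0.62z^2.
Stationarity requires all roots to lie outside the unit circle, i.e. |z| > 1 for every root.
Set 1 + (0.339) z + (-0.62) z^2 = 0, i.e. a z^2 + b z + c = 0 with a = -0.62, b = 0.339, c = 1.
Discriminant D = b^2 - 4ac = (0.339)^2 - 4*(-0.62)*1 = 0.114921 - (-2.48) = 2.594921.
D >= 0, so the roots are real: z = (-b +/- sqrt(D)) / (2a) = (-0.339 +/- 1.610876) / (-1.24).
  z_1 = (-0.339 + 1.610876) / (-1.24) = -1.0257,   |z_1| = 1.0257.
  z_2 = (-0.339 - 1.610876) / (-1.24) = 1.5725,   |z_2| = 1.5725.
Moduli of all roots: 1.0257, 1.5725.
All moduli strictly greater than 1? Yes.
Verdict: Stationary.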